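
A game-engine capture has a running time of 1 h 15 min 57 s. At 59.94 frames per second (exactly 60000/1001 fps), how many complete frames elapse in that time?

273146 frames

1 h 15 min 57 s = 4557 s.
Frames = 4557 × 60000/1001 = 39060000/143 ≈ 273146.8531.
Complete frames: 273146.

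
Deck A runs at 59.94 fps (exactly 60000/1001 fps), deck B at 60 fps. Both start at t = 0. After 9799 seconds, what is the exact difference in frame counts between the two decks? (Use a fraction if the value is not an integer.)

A emits 60000/1001 × 9799 = 587940000/1001 frames; B emits 60 × 9799 = 587940.
Difference = 587940/1001 frames (≈ 587.3526); B is ahead of A.

587940/1001 frames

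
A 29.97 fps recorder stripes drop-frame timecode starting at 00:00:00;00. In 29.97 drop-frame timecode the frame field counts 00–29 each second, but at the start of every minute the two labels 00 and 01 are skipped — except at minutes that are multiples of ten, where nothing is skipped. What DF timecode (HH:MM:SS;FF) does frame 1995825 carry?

Ten DF minutes hold 17982 frames, so frame 1995825 lies in block 110 (frames 1978020–1996001) with 17805 frames into that block.
The block's first minute is 1800 frames and the rest 1798 each; 17805 frames reaches minute 9, so 110 × 18 + 9 × 2 = 1998 labels have been skipped so far.
Adding those back, label number 1995825 + 1998 = 1997823 at 30 labels/s is 66594 s + 3 f = 18 h 29 min 54 s frame 3, i.e. 18:29:54;03.

18:29:54;03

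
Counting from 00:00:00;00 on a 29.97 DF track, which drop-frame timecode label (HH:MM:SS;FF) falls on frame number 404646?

Each 10-minute DF block holds 10 × 60 × 30 − 9 × 2 = 17982 frames. 404646 ÷ 17982 → 22 full blocks, remainder 9042.
Within the partial block the first minute is 1800 frames and each further minute 1798, so 5 further minute boundaries passed. Total skipped labels = 18 × 22 + 2 × 5 = 406.
Non-drop label index = 404646 + 406 = 405052; at 30 labels/s that is 03:45:01:22, i.e. DF 03:45:01;22.

03:45:01;22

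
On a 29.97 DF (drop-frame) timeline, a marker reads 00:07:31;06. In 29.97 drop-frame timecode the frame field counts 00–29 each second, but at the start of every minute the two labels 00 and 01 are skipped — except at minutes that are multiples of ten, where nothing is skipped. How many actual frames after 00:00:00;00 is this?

Complete 10-minute blocks: 0, each 17982 frames → 0.
Remaining 7 whole minutes in the current block: 1800 + 6 × 1798 = 12588 frames.
Within the current minute: 31 × 30 + 6 − 2 = 934 (labels ;00/;01 skipped at this minute). Total = 0 + 12588 + 934 = 13522.

13522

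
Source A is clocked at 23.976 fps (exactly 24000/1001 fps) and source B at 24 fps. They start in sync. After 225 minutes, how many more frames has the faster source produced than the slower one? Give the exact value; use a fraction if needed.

324000/1001 frames

225 min = 13500 s.
A emits 24000/1001 × 13500 = 324000000/1001 frames; B emits 24 × 13500 = 324000.
Difference = 324000/1001 frames (≈ 323.6763); B is ahead of A.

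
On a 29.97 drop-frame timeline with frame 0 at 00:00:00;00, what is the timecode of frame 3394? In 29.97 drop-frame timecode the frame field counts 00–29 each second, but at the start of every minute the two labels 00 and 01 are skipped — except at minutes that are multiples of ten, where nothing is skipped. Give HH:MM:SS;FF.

Ten DF minutes hold 17982 frames, so frame 3394 lies in block 0 (frames 0–17981) with 3394 frames into that block.
The block's first minute is 1800 frames and the rest 1798 each; 3394 frames reaches minute 1, so 0 × 18 + 1 × 2 = 2 labels have been skipped so far.
Adding those back, label number 3394 + 2 = 3396 at 30 labels/s is 113 s + 6 f = 0 h 1 min 53 s frame 6, i.e. 00:01:53;06.

00:01:53;06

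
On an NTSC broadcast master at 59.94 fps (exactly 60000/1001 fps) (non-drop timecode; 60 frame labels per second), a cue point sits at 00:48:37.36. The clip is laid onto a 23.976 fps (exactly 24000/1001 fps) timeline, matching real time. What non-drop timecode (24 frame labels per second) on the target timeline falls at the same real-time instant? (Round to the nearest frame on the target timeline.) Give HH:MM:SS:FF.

Source frame index: (0×3600 + 48×60 + 37) × 60 + 36 = 175056.
Real time: 175056 / (60000/1001) = 3650647/1250 s.
Target frame: (3650647/1250) × (24000/1001) = 350112/5 ≈ 70022.400 → 70022.
At 24 labels/s: frame 70022 → 00:48:37:14.

00:48:37:14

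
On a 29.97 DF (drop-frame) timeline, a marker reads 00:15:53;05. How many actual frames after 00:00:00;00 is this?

28567

As if non-drop at 30 labels/s: (0 × 3600 + 15 × 60 + 53) × 30 + 5 = 28595.
Minute boundaries passed: 15; those not divisible by 10: 15 − 1 = 14; dropped labels = 2 × 14 = 28.
Actual frame index = 28595 − 28 = 28567.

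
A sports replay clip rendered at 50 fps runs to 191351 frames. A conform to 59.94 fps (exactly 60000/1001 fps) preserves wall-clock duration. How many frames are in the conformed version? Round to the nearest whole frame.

Frames at target rate = 191351 × (60000/1001) / (50) = 229621200/1001 ≈ 229391.808.
Nearest whole frame: 229392.

229392 frames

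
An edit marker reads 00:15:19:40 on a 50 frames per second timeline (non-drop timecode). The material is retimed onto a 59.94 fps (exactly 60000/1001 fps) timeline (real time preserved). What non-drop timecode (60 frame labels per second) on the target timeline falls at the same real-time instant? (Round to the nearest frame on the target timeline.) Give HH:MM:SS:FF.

00:15:18:53

Source frame index: (0×3600 + 15×60 + 19) × 50 + 40 = 45990.
Real time: 45990 / (50) = 4599/5 s.
Target frame: (4599/5) × (60000/1001) = 7884000/143 ≈ 55132.867 → 55133.
At 60 labels/s: frame 55133 → 00:15:18:53.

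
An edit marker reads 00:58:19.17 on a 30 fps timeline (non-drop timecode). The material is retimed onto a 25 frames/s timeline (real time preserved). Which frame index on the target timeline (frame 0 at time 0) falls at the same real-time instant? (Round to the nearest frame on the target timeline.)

Source frame index: (0×3600 + 58×60 + 19) × 30 + 17 = 104987.
Real time: 104987 / (30) = 104987/30 s.
Target frame: (104987/30) × (25) = 524935/6 ≈ 87489.167 → 87489.

frame 87489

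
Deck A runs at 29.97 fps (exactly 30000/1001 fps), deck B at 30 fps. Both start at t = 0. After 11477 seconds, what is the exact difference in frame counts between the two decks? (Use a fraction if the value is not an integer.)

A emits 30000/1001 × 11477 = 344310000/1001 frames; B emits 30 × 11477 = 344310.
Difference = 344310/1001 frames (≈ 343.9660); B is ahead of A.

344310/1001 frames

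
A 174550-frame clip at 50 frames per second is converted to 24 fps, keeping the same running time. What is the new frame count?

Target frames = source frames × (target rate / source rate) = 174550 × (24)/(50) = 174550 × 12/25 = 83784.

83784 frames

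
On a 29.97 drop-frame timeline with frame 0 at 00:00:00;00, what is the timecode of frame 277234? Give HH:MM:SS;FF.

Ten DF minutes hold 17982 frames, so frame 277234 lies in block 15 (frames 269730–287711) with 7504 frames into that block.
The block's first minute is 1800 frames and the rest 1798 each; 7504 frames reaches minute 4, so 15 × 18 + 4 × 2 = 278 labels have been skipped so far.
Adding those back, label number 277234 + 278 = 277512 at 30 labels/s is 9250 s + 12 f = 2 h 34 min 10 s frame 12, i.e. 02:34:10;12.

02:34:10;12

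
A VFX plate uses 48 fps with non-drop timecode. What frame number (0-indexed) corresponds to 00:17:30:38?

50438

Total seconds to the label: (0 × 3600 + 17 × 60 + 30) = 1050.
Frame index = 1050 × 48 + 38 = 50438.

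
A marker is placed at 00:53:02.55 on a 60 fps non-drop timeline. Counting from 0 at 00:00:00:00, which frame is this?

Total seconds to the label: (0 × 3600 + 53 × 60 + 2) = 3182.
Frame index = 3182 × 60 + 55 = 190975.

frame 190975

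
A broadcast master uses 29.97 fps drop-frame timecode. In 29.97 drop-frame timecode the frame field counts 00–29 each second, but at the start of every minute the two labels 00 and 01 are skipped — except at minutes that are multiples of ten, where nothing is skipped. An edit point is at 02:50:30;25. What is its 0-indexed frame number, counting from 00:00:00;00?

306619

As if non-drop at 30 labels/s: (2 × 3600 + 50 × 60 + 30) × 30 + 25 = 306925.
Minute boundaries passed: 170; those not divisible by 10: 170 − 17 = 153; dropped labels = 2 × 153 = 306.
Actual frame index = 306925 − 306 = 306619.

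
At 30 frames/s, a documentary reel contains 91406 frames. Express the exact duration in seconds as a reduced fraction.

Running time = 91406 ÷ (30) = 91406 × 1/30 = 45703/15 s.

45703/15 seconds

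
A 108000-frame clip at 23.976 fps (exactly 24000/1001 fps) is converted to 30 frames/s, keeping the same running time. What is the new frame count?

135135 frames

Target frames = source frames × (target rate / source rate) = 108000 × (30)/(24000/1001) = 108000 × 1001/800 = 135135.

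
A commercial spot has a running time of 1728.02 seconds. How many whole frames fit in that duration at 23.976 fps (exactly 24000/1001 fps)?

Frames = 1728.02 × 24000/1001 = 5924640/143 ≈ 41431.0490.
Complete frames: 41431.

41431 frames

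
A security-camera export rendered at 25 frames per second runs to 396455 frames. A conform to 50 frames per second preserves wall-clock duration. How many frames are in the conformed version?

Frames at target rate = 396455 × (50) / (25) = 792910.

792910 frames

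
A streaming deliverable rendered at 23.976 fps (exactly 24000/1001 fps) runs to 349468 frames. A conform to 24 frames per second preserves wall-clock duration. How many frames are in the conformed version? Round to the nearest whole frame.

349817 frames

Frames at target rate = 349468 × (24) / (24000/1001) = 87454367/250 ≈ 349817.468.
Nearest whole frame: 349817.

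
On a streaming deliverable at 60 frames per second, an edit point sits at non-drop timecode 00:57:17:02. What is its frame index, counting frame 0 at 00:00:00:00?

frame 206222

Total seconds to the label: (0 × 3600 + 57 × 60 + 17) = 3437.
Frame index = 3437 × 60 + 2 = 206222.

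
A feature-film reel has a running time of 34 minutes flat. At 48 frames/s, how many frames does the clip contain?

97920 frames

34 min = 2040 s.
Frames = 2040 × 48 = 97920.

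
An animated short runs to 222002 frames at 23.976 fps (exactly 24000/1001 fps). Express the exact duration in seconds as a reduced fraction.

111112001/12000 seconds

Running time = 222002 ÷ (24000/1001) = 222002 × 1001/24000 = 111112001/12000 s.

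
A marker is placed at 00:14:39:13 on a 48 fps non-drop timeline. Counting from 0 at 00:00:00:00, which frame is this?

Total seconds to the label: (0 × 3600 + 14 × 60 + 39) = 879.
Frame index = 879 × 48 + 13 = 42205.

frame 42205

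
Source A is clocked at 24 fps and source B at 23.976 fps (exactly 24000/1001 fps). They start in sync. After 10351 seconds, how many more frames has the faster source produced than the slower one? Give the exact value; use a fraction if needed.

22584/91 frames

A emits 24 × 10351 = 248424 frames; B emits 24000/1001 × 10351 = 22584000/91.
Difference = 22584/91 frames (≈ 248.1758); B is behind A.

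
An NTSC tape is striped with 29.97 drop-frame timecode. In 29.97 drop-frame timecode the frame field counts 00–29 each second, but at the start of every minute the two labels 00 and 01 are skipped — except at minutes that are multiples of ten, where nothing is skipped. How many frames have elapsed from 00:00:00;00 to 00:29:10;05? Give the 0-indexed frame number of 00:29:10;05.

As if non-drop at 30 labels/s: (0 × 3600 + 29 × 60 + 10) × 30 + 5 = 52505.
Minute boundaries passed: 29; those not divisible by 10: 29 − 2 = 27; dropped labels = 2 × 27 = 54.
Actual frame index = 52505 − 54 = 52451.

52451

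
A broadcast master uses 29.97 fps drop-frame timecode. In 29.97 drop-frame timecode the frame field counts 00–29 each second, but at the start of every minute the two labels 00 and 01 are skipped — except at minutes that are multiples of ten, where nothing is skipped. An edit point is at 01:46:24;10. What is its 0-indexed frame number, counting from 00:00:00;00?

Complete 10-minute blocks: 10, each 17982 frames → 179820.
Remaining 6 whole minutes in the current block: 1800 + 5 × 1798 = 10790 frames.
Within the current minute: 24 × 30 + 10 − 2 = 728 (labels ;00/;01 skipped at this minute). Total = 179820 + 10790 + 728 = 191338.

191338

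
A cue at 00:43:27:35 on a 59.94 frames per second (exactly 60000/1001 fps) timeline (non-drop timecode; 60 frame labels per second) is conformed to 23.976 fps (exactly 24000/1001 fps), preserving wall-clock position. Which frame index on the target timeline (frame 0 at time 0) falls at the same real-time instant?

Source frame index: (0×3600 + 43×60 + 27) × 60 + 35 = 156455.
Real time: 156455 / (60000/1001) = 31322291/12000 s.
Target frame: (31322291/12000) × (24000/1001) = 62582.

frame 62582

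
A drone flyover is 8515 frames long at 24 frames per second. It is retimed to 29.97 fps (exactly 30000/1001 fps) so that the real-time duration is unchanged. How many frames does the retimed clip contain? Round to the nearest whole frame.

Frames at target rate = 8515 × (30000/1001) / (24) = 818750/77 ≈ 10633.117.
Nearest whole frame: 10633.

10633 frames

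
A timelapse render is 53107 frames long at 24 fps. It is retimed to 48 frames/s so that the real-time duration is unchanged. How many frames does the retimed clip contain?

106214 frames

Frames at target rate = 53107 × (48) / (24) = 106214.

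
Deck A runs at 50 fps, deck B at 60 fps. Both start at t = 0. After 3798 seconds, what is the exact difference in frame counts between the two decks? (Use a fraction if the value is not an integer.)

A emits 50 × 3798 = 189900 frames; B emits 60 × 3798 = 227880.
Difference = 37980 frames; B is ahead of A.

37980 frames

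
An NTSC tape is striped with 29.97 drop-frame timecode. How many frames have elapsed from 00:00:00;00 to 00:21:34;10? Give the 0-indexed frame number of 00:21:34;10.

38792

As if non-drop at 30 labels/s: (0 × 3600 + 21 × 60 + 34) × 30 + 10 = 38830.
Minute boundaries passed: 21; those not divisible by 10: 21 − 2 = 19; dropped labels = 2 × 19 = 38.
Actual frame index = 38830 − 38 = 38792.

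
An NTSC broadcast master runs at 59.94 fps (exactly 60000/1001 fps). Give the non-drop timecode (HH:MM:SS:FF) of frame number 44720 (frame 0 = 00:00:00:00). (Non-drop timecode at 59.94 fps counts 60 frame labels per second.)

00:12:25:20

44720 ÷ 60 = 745 full seconds, remainder 20 frames.
745 s = 0 h 12 min 25 s.
Timecode: 00:12:25:20.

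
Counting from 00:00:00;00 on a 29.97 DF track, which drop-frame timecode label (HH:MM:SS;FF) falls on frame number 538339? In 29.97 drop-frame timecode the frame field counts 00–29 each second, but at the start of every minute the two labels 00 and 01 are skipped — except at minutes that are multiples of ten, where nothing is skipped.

Ten DF minutes hold 17982 frames, so frame 538339 lies in block 29 (frames 521478–539459) with 16861 frames into that block.
The block's first minute is 1800 frames and the rest 1798 each; 16861 frames reaches minute 9, so 29 × 18 + 9 × 2 = 540 labels have been skipped so far.
Adding those back, label number 538339 + 540 = 538879 at 30 labels/s is 17962 s + 19 f = 4 h 59 min 22 s frame 19, i.e. 04:59:22;19.

04:59:22;19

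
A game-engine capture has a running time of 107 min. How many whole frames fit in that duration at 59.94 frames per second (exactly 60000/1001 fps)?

107 min = 6420 s.
Frames = 6420 × 60000/1001 = 385200000/1001 ≈ 384815.1848.
Complete frames: 384815.

384815 frames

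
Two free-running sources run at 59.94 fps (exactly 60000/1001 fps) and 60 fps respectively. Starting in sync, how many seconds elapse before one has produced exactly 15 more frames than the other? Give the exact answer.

250.25 seconds

The gap grows by |60 − 60000/1001| = 60/1001 frames per second.
Time for a 15-frame gap: 15 ÷ (60/1001) = 250.25 s.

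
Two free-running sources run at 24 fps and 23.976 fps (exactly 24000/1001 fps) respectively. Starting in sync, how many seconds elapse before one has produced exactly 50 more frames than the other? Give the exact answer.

25025/12 seconds

The gap grows by |24000/1001 − 24| = 24/1001 frames per second.
Time for a 50-frame gap: 50 ÷ (24/1001) = 25025/12 s.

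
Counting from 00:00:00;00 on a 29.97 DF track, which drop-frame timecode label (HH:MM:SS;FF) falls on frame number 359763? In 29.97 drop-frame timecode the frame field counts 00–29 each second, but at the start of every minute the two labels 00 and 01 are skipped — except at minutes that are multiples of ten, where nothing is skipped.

03:20:04;03

Each 10-minute DF block holds 10 × 60 × 30 − 9 × 2 = 17982 frames. 359763 ÷ 17982 → 20 full blocks, remainder 123.
Within the partial block the first minute is 1800 frames and each further minute 1798, so 0 further minute boundaries passed. Total skipped labels = 18 × 20 + 2 × 0 = 360.
Non-drop label index = 359763 + 360 = 360123; at 30 labels/s that is 03:20:04:03, i.e. DF 03:20:04;03.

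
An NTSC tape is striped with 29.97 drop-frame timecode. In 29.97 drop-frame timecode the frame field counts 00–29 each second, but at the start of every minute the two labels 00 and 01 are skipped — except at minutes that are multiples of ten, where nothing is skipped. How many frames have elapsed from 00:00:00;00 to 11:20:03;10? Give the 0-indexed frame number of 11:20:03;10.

Complete 10-minute blocks: 68, each 17982 frames → 1222776.
Remaining 0 whole minutes in the current block: 0 frames.
Within the current minute: 3 × 30 + 10 = 100. Total = 1222776 + 0 + 100 = 1222876.

1222876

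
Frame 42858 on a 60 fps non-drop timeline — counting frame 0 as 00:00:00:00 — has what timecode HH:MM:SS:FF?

00:11:54:18

42858 ÷ 60 = 714 full seconds, remainder 18 frames.
714 s = 0 h 11 min 54 s.
Timecode: 00:11:54:18.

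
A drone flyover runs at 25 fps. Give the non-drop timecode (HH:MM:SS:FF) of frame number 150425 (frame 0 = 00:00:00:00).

01:40:17:00

150425 ÷ 25 = 6017 full seconds, remainder 0 frames.
6017 s = 1 h 40 min 17 s.
Timecode: 01:40:17:00.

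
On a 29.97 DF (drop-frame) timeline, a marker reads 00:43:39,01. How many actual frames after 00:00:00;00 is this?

78493

Complete 10-minute blocks: 4, each 17982 frames → 71928.
Remaining 3 whole minutes in the current block: 1800 + 2 × 1798 = 5396 frames.
Within the current minute: 39 × 30 + 1 − 2 = 1169 (labels ;00/;01 skipped at this minute). Total = 71928 + 5396 + 1169 = 78493.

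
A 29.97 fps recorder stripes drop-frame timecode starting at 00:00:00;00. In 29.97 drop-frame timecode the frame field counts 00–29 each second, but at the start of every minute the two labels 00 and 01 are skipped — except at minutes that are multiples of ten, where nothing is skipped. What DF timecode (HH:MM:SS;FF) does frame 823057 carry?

Ten DF minutes hold 17982 frames, so frame 823057 lies in block 45 (frames 809190–827171) with 13867 frames into that block.
The block's first minute is 1800 frames and the rest 1798 each; 13867 frames reaches minute 7, so 45 × 18 + 7 × 2 = 824 labels have been skipped so far.
Adding those back, label number 823057 + 824 = 823881 at 30 labels/s is 27462 s + 21 f = 7 h 37 min 42 s frame 21, i.e. 07:37:42;21.

07:37:42;21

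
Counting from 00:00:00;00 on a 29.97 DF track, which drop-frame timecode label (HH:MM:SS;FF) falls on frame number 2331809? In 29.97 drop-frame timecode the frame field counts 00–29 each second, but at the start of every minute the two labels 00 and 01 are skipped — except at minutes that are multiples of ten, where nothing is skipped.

Each 10-minute DF block holds 10 × 60 × 30 − 9 × 2 = 17982 frames. 2331809 ÷ 17982 → 129 full blocks, remainder 12131.
Within the partial block the first minute is 1800 frames and each further minute 1798, so 6 further minute boundaries passed. Total skipped labels = 18 × 129 + 2 × 6 = 2334.
Non-drop label index = 2331809 + 2334 = 2334143; at 30 labels/s that is 21:36:44:23, i.e. DF 21:36:44;23.

21:36:44;23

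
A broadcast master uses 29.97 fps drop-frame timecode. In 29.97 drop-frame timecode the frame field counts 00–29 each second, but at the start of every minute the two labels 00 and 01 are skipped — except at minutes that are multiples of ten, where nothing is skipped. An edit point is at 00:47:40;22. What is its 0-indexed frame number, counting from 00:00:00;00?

85736

Complete 10-minute blocks: 4, each 17982 frames → 71928.
Remaining 7 whole minutes in the current block: 1800 + 6 × 1798 = 12588 frames.
Within the current minute: 40 × 30 + 22 − 2 = 1220 (labels ;00/;01 skipped at this minute). Total = 71928 + 12588 + 1220 = 85736.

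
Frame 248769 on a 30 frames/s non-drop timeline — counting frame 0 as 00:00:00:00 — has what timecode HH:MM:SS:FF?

248769 ÷ 30 = 8292 full seconds, remainder 9 frames.
8292 s = 2 h 18 min 12 s.
Timecode: 02:18:12:09.

02:18:12:09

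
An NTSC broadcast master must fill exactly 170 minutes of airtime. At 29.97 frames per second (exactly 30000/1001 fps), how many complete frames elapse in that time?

305694 frames

170 min = 10200 s.
Frames = 10200 × 30000/1001 = 306000000/1001 ≈ 305694.3057.
Complete frames: 305694.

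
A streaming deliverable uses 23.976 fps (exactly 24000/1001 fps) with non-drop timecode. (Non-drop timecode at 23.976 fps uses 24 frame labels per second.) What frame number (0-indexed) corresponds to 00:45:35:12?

Total seconds to the label: (0 × 3600 + 45 × 60 + 35) = 2735.
Frame index = 2735 × 24 + 12 = 65652.

65652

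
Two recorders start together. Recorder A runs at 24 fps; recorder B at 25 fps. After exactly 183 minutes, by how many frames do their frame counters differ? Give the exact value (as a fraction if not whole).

10980 frames

183 min = 10980 s.
A emits 24 × 10980 = 263520 frames; B emits 25 × 10980 = 274500.
Difference = 10980 frames; B is ahead of A.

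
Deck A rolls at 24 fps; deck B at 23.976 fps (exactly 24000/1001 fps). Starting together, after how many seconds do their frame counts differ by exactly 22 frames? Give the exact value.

11011/12 seconds

The gap grows by |24000/1001 − 24| = 24/1001 frames per second.
Time for a 22-frame gap: 22 ÷ (24/1001) = 11011/12 s.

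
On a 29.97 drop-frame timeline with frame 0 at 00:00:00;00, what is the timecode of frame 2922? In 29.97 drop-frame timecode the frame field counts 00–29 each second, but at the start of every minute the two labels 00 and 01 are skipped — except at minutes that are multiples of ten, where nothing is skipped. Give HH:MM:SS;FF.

Ten DF minutes hold 17982 frames, so frame 2922 lies in block 0 (frames 0–17981) with 2922 frames into that block.
The block's first minute is 1800 frames and the rest 1798 each; 2922 frames reaches minute 1, so 0 × 18 + 1 × 2 = 2 labels have been skipped so far.
Adding those back, label number 2922 + 2 = 2924 at 30 labels/s is 97 s + 14 f = 0 h 1 min 37 s frame 14, i.e. 00:01:37;14.

00:01:37;14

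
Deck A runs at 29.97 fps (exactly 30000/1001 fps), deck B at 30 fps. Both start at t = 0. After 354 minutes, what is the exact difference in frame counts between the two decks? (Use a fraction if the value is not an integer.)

637200/1001 frames

354 min = 21240 s.
A emits 30000/1001 × 21240 = 637200000/1001 frames; B emits 30 × 21240 = 637200.
Difference = 637200/1001 frames (≈ 636.5634); B is ahead of A.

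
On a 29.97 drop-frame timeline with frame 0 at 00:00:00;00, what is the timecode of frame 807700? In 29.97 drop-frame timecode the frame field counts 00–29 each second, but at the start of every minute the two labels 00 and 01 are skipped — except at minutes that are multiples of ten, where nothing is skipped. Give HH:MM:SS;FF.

07:29:10;10

Ten DF minutes hold 17982 frames, so frame 807700 lies in block 44 (frames 791208–809189) with 16492 frames into that block.
The block's first minute is 1800 frames and the rest 1798 each; 16492 frames reaches minute 9, so 44 × 18 + 9 × 2 = 810 labels have been skipped so far.
Adding those back, label number 807700 + 810 = 808510 at 30 labels/s is 26950 s + 10 f = 7 h 29 min 10 s frame 10, i.e. 07:29:10;10.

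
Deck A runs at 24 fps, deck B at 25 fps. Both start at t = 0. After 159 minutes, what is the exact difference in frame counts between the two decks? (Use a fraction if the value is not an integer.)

9540 frames

159 min = 9540 s.
A emits 24 × 9540 = 228960 frames; B emits 25 × 9540 = 238500.
Difference = 9540 frames; B is ahead of A.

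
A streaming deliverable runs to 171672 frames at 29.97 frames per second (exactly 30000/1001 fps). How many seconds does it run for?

5728.1224 seconds

Running time = 171672 / (30000/1001) = 5728.1224 s.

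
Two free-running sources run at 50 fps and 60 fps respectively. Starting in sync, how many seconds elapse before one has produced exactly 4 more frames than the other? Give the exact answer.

The gap grows by |60 − 50| = 10 frames per second.
Time for a 4-frame gap: 4 ÷ (10) = 0.4 s.

0.4 seconds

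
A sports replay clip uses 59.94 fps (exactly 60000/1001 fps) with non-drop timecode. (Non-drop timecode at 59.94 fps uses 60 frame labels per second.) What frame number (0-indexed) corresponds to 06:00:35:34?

Total seconds to the label: (6 × 3600 + 0 × 60 + 35) = 21635.
Frame index = 21635 × 60 + 34 = 1298134.

1298134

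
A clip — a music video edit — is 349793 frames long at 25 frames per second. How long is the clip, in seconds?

Running time = 349793 / (25) = 13991.72 s.

13991.72 seconds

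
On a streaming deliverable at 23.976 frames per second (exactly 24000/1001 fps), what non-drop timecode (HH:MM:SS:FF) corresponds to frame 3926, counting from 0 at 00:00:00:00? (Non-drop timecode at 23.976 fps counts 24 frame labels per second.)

3926 ÷ 24 = 163 full seconds, remainder 14 frames.
163 s = 0 h 2 min 43 s.
Timecode: 00:02:43:14.

00:02:43:14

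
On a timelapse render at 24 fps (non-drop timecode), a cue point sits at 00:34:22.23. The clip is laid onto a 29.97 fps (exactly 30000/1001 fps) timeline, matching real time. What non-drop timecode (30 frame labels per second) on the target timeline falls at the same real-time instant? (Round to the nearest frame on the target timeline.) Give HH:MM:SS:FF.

00:34:20:27

Source frame index: (0×3600 + 34×60 + 22) × 24 + 23 = 49511.
Real time: 49511 / (24) = 49511/24 s.
Target frame: (49511/24) × (30000/1001) = 803750/13 ≈ 61826.923 → 61827.
At 30 labels/s: frame 61827 → 00:34:20:27.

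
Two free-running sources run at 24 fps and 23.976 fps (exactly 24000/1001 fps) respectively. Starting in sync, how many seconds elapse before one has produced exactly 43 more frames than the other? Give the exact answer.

43043/24 seconds

The gap grows by |24000/1001 − 24| = 24/1001 frames per second.
Time for a 43-frame gap: 43 ÷ (24/1001) = 43043/24 s.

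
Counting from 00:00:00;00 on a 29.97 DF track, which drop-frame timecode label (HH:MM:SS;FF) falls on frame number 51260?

Each 10-minute DF block holds 10 × 60 × 30 − 9 × 2 = 17982 frames. 51260 ÷ 17982 → 2 full blocks, remainder 15296.
Within the partial block the first minute is 1800 frames and each further minute 1798, so 8 further minute boundaries passed. Total skipped labels = 18 × 2 + 2 × 8 = 52.
Non-drop label index = 51260 + 52 = 51312; at 30 labels/s that is 00:28:30:12, i.e. DF 00:28:30;12.

00:28:30;12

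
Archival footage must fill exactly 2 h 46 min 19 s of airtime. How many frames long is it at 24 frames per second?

2 h 46 min 19 s = 9979 s.
Frames = 9979 × 24 = 239496.

239496 frames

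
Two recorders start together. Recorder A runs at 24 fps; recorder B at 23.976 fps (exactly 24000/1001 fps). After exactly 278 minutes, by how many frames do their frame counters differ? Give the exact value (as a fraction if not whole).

400320/1001 frames

278 min = 16680 s.
A emits 24 × 16680 = 400320 frames; B emits 24000/1001 × 16680 = 400320000/1001.
Difference = 400320/1001 frames (≈ 399.9201); B is behind A.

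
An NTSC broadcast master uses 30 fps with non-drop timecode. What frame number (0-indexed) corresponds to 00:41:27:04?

Total seconds to the label: (0 × 3600 + 41 × 60 + 27) = 2487.
Frame index = 2487 × 30 + 4 = 74614.

74614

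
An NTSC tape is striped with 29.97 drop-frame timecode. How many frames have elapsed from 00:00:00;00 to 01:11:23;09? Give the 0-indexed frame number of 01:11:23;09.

128371

Complete 10-minute blocks: 7, each 17982 frames → 125874.
Remaining 1 whole minute in the current block: 1800 + 0 × 1798 = 1800 frames.
Within the current minute: 23 × 30 + 9 − 2 = 697 (labels ;00/;01 skipped at this minute). Total = 125874 + 1800 + 697 = 128371.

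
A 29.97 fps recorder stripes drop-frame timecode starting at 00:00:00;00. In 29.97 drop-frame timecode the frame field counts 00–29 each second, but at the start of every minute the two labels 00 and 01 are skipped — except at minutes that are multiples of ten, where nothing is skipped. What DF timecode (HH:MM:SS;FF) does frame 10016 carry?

00:05:34;06

Ten DF minutes hold 17982 frames, so frame 10016 lies in block 0 (frames 0–17981) with 10016 frames into that block.
The block's first minute is 1800 frames and the rest 1798 each; 10016 frames reaches minute 5, so 0 × 18 + 5 × 2 = 10 labels have been skipped so far.
Adding those back, label number 10016 + 10 = 10026 at 30 labels/s is 334 s + 6 f = 0 h 5 min 34 s frame 6, i.e. 00:05:34;06.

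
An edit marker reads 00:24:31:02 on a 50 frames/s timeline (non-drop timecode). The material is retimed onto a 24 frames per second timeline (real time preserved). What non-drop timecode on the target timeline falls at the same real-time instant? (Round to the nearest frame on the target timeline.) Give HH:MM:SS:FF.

Source frame index: (0×3600 + 24×60 + 31) × 50 + 2 = 73552.
Real time: 73552 / (50) = 36776/25 s.
Target frame: (36776/25) × (24) = 882624/25 ≈ 35304.960 → 35305.
At 24 labels/s: frame 35305 → 00:24:31:01.

00:24:31:01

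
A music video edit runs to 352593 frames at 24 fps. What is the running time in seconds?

14691.375 seconds

Running time = 352593 / (24) = 14691.375 s.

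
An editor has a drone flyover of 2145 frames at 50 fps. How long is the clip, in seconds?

42.9 seconds

Running time = 2145 / (50) = 42.9 s.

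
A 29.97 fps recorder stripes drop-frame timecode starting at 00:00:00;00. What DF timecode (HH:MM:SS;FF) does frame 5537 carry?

Each 10-minute DF block holds 10 × 60 × 30 − 9 × 2 = 17982 frames. 5537 ÷ 17982 → 0 full blocks, remainder 5537.
Within the partial block the first minute is 1800 frames and each further minute 1798, so 3 further minute boundaries passed. Total skipped labels = 18 × 0 + 2 × 3 = 6.
Non-drop label index = 5537 + 6 = 5543; at 30 labels/s that is 00:03:04:23, i.e. DF 00:03:04;23.

00:03:04;23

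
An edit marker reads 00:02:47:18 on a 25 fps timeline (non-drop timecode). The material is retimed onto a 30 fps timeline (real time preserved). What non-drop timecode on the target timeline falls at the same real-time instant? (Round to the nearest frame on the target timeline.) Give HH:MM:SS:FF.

Source frame index: (0×3600 + 2×60 + 47) × 25 + 18 = 4193.
Real time: 4193 / (25) = 4193/25 s.
Target frame: (4193/25) × (30) = 25158/5 ≈ 5031.600 → 5032.
At 30 labels/s: frame 5032 → 00:02:47:22.

00:02:47:22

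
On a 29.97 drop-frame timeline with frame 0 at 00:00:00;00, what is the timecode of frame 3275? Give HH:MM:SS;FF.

00:01:49;07

Each 10-minute DF block holds 10 × 60 × 30 − 9 × 2 = 17982 frames. 3275 ÷ 17982 → 0 full blocks, remainder 3275.
Within the partial block the first minute is 1800 frames and each further minute 1798, so 1 further minute boundary passed. Total skipped labels = 18 × 0 + 2 × 1 = 2.
Non-drop label index = 3275 + 2 = 3277; at 30 labels/s that is 00:01:49:07, i.e. DF 00:01:49;07.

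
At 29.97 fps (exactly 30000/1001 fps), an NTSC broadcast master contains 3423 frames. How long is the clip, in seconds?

114.2141 seconds

Running time = 3423 / (30000/1001) = 114.2141 s.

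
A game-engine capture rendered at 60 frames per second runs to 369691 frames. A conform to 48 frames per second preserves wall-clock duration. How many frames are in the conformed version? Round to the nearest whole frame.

295753 frames

Frames at target rate = 369691 × (48) / (60) = 1478764/5 ≈ 295752.800.
Nearest whole frame: 295753.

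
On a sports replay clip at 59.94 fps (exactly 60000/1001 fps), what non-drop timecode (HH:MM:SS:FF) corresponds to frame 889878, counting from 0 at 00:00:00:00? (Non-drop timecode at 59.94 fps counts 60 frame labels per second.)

889878 ÷ 60 = 14831 full seconds, remainder 18 frames.
14831 s = 4 h 7 min 11 s.
Timecode: 04:07:11:18.

04:07:11:18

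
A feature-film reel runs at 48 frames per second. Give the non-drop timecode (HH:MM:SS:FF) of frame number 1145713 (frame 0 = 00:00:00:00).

06:37:49:01

1145713 ÷ 48 = 23869 full seconds, remainder 1 frame.
23869 s = 6 h 37 min 49 s.
Timecode: 06:37:49:01.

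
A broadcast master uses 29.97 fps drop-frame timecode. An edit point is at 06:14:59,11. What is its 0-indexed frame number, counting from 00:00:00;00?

674307

Complete 10-minute blocks: 37, each 17982 frames → 665334.
Remaining 4 whole minutes in the current block: 1800 + 3 × 1798 = 7194 frames.
Within the current minute: 59 × 30 + 11 − 2 = 1779 (labels ;00/;01 skipped at this minute). Total = 665334 + 7194 + 1779 = 674307.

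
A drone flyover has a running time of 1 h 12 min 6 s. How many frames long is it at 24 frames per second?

103824 frames

1 h 12 min 6 s = 4326 s.
Frames = 4326 × 24 = 103824.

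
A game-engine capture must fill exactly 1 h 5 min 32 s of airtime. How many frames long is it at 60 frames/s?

235920 frames

1 h 5 min 32 s = 3932 s.
Frames = 3932 × 60 = 235920.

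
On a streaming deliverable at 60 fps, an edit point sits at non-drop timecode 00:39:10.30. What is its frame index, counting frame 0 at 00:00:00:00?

Total seconds to the label: (0 × 3600 + 39 × 60 + 10) = 2350.
Frame index = 2350 × 60 + 30 = 141030.

frame 141030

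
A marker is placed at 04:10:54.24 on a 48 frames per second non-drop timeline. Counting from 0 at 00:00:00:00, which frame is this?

722616

Total seconds to the label: (4 × 3600 + 10 × 60 + 54) = 15054.
Frame index = 15054 × 48 + 24 = 722616.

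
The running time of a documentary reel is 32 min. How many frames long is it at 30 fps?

32 min = 1920 s.
Frames = 1920 × 30 = 57600.

57600 frames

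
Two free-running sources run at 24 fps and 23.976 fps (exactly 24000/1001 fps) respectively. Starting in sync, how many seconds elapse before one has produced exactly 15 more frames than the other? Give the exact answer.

The gap grows by |24000/1001 − 24| = 24/1001 frames per second.
Time for a 15-frame gap: 15 ÷ (24/1001) = 625.625 s.

625.625 seconds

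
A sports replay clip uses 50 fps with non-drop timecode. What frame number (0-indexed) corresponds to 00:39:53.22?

frame 119672

Total seconds to the label: (0 × 3600 + 39 × 60 + 53) = 2393.
Frame index = 2393 × 50 + 22 = 119672.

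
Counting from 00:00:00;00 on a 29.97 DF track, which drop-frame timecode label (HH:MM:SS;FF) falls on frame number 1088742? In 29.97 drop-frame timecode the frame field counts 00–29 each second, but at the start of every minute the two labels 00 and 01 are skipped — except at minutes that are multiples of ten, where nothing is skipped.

Each 10-minute DF block holds 10 × 60 × 30 − 9 × 2 = 17982 frames. 1088742 ÷ 17982 → 60 full blocks, remainder 9822.
Within the partial block the first minute is 1800 frames and each further minute 1798, so 5 further minute boundaries passed. Total skipped labels = 18 × 60 + 2 × 5 = 1090.
Non-drop label index = 1088742 + 1090 = 1089832; at 30 labels/s that is 10:05:27:22, i.e. DF 10:05:27;22.

10:05:27;22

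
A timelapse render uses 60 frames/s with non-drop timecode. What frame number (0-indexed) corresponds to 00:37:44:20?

135860

Total seconds to the label: (0 × 3600 + 37 × 60 + 44) = 2264.
Frame index = 2264 × 60 + 20 = 135860.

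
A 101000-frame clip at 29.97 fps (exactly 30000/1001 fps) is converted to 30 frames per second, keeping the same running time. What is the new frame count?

101101 frames

Target frames = source frames × (target rate / source rate) = 101000 × (30)/(30000/1001) = 101000 × 1001/1000 = 101101.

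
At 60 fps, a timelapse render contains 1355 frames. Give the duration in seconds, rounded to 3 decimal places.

Running time = 1355 × 1/60 = 271/12 s ≈ 22.583 s.

22.583 seconds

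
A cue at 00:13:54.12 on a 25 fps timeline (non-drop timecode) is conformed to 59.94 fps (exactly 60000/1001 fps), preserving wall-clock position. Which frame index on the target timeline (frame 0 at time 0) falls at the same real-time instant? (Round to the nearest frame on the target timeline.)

frame 50019

Source frame index: (0×3600 + 13×60 + 54) × 25 + 12 = 20862.
Real time: 20862 / (25) = 20862/25 s.
Target frame: (20862/25) × (60000/1001) = 50068800/1001 ≈ 50018.781 → 50019.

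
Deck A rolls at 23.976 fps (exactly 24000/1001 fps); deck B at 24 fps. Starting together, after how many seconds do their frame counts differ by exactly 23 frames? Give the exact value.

The gap grows by |24 − 24000/1001| = 24/1001 frames per second.
Time for a 23-frame gap: 23 ÷ (24/1001) = 23023/24 s.

23023/24 seconds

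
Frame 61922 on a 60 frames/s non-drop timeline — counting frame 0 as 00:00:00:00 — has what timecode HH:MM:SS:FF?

00:17:12:02

61922 ÷ 60 = 1032 full seconds, remainder 2 frames.
1032 s = 0 h 17 min 12 s.
Timecode: 00:17:12:02.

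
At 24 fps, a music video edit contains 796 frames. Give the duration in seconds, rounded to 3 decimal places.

Running time = 796 × 1/24 = 199/6 s ≈ 33.167 s.

33.167 seconds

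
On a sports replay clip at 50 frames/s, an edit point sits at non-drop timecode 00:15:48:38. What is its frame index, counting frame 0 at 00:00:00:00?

47438

Total seconds to the label: (0 × 3600 + 15 × 60 + 48) = 948.
Frame index = 948 × 50 + 38 = 47438.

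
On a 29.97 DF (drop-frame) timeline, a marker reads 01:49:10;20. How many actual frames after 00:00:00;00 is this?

196322

As if non-drop at 30 labels/s: (1 × 3600 + 49 × 60 + 10) × 30 + 20 = 196520.
Minute boundaries passed: 109; those not divisible by 10: 109 − 10 = 99; dropped labels = 2 × 99 = 198.
Actual frame index = 196520 − 198 = 196322.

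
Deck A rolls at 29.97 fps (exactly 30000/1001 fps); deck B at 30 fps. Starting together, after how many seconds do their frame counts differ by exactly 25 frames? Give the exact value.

The gap grows by |30 − 30000/1001| = 30/1001 frames per second.
Time for a 25-frame gap: 25 ÷ (30/1001) = 5005/6 s.

5005/6 seconds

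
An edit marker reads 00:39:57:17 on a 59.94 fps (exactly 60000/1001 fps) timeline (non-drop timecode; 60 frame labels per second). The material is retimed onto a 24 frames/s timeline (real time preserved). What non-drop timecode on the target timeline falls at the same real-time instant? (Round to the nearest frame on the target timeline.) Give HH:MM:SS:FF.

00:39:59:16

Source frame index: (0×3600 + 39×60 + 57) × 60 + 17 = 143837.
Real time: 143837 / (60000/1001) = 143980837/60000 s.
Target frame: (143980837/60000) × (24) = 143980837/2500 ≈ 57592.335 → 57592.
At 24 labels/s: frame 57592 → 00:39:59:16.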